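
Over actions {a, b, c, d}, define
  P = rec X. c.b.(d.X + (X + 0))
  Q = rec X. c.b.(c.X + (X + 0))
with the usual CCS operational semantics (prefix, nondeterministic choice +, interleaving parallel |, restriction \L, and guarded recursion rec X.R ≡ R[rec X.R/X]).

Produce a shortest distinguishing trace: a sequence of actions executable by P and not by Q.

LTS(P): 3 reachable states
  m0 = rec X. c.b.(d.X + (X + 0)) → ··c··> m1
  m1 = b.(d.(rec X. c.b.(d.X + (X + 0))) + ((rec X. c.b.(d.X + (X + 0))) + 0)) → ··b··> m2
  m2 = d.(rec X. c.b.(d.X + (X + 0))) + ((rec X. c.b.(d.X + (X + 0))) + 0) → ··c··> m1, ··d··> m0
LTS(Q): 3 reachable states
  n0 = rec X. c.b.(c.X + (X + 0)) → ··c··> n1
  n1 = b.(c.(rec X. c.b.(c.X + (X + 0))) + ((rec X. c.b.(c.X + (X + 0))) + 0)) → ··b··> n2
  n2 = c.(rec X. c.b.(c.X + (X + 0))) + ((rec X. c.b.(c.X + (X + 0))) + 0) → ··c··> n0, ··c··> n1
Trace ⟨cbd⟩ through P, begin at {m0}:
  step 1 (c): {m1}
  step 2 (b): {m2}
  step 3 (d): {m0}
  ✓ P
Trace ⟨cbd⟩ through Q, begin at {n0}:
  step 1 (c): {n1}
  step 2 (b): {n2}
  step 3 (d): ∅  — Q cannot continue

cbd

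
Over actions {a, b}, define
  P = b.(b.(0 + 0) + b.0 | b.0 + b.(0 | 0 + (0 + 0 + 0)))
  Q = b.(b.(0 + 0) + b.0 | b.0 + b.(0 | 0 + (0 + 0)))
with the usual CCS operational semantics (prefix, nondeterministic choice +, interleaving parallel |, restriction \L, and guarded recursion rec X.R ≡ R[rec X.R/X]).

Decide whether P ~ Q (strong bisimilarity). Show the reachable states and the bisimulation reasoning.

Reachable graph of P (7 states):
  m0 = b.(b.(0 + 0) + b.0 | b.0 + b.(0 | 0 + (0 + 0 + 0))) | --b--▸ m1
  m1 = b.(0 + 0) + b.0 | b.0 + b.(0 | 0 + (0 + 0 + 0)) | --b--▸ m2, --b--▸ m3, --b--▸ m4, --b--▸ m5
  m2 = 0 + 0 | stopped
  m3 = 0 | 0 + (0 + 0 + 0) | stopped
  m4 = 0 | b.0 | --b--▸ m6
  m5 = b.0 | 0 | --b--▸ m6
  m6 = 0 | 0 | stopped
Reachable graph of Q (7 states):
  n0 = b.(b.(0 + 0) + b.0 | b.0 + b.(0 | 0 + (0 + 0))) | --b--▸ n1
  n1 = b.(0 + 0) + b.0 | b.0 + b.(0 | 0 + (0 + 0)) | --b--▸ n2, --b--▸ n3, --b--▸ n4, --b--▸ n5
  n2 = 0 + 0 | stopped
  n3 = 0 | 0 + (0 + 0) | stopped
  n4 = 0 | b.0 | --b--▸ n6
  n5 = b.0 | 0 | --b--▸ n6
  n6 = 0 | 0 | stopped
Partition-refinement fixed point:
  B0 = {m0, n0}
  B1 = {m1, n1}
  B2 = {m4, m5, n4, n5}
  B3 = {m2, m3, m6, n2, n3, n6}
m0 ∈ B0, n0 ∈ B0 → same block

P ~ Q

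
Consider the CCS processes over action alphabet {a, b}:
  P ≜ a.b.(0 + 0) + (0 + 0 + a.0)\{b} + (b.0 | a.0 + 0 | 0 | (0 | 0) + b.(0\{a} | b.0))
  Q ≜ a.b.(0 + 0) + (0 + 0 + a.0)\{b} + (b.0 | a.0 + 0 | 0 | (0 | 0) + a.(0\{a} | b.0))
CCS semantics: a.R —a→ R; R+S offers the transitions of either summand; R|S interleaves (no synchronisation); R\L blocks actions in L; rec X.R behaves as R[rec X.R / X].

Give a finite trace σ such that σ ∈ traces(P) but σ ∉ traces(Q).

bb

LTS(P): 9 reachable states
  p0 = a.b.(0 + 0) + (0 + 0 + a.0)\{b} + (b.0 | a.0 + 0 | 0 | (0 | 0) + b.(0\{a} | b.0)) :: --a--▸ p1, --a--▸ p2, --a--▸ p3, --b--▸ p4, --b--▸ p5
  p1 = 0\{b} :: stopped
  p2 = b.(0 + 0) :: --b--▸ p6
  p3 = b.0 | 0 :: --b--▸ p7
  p4 = 0 | a.0 :: --a--▸ p7
  p5 = 0\{a} | b.0 :: --b--▸ p8
  p6 = 0 + 0 :: stopped
  p7 = 0 | 0 :: stopped
  p8 = 0\{a} | 0 :: stopped
LTS(Q): 9 reachable states
  q0 = a.b.(0 + 0) + (0 + 0 + a.0)\{b} + (b.0 | a.0 + 0 | 0 | (0 | 0) + a.(0\{a} | b.0)) :: --a--▸ q1, --a--▸ q2, --a--▸ q3, --a--▸ q4, --b--▸ q5
  q1 = 0\{a} | b.0 :: --b--▸ q6
  q2 = 0\{b} :: stopped
  q3 = b.(0 + 0) :: --b--▸ q7
  q4 = b.0 | 0 :: --b--▸ q8
  q5 = 0 | a.0 :: --a--▸ q8
  q6 = 0\{a} | 0 :: stopped
  q7 = 0 + 0 :: stopped
  q8 = 0 | 0 :: stopped
Run σ = ⟨bb⟩ on P: start {p0}
  [1] b ⇒ {p4, p5}
  [2] b ⇒ {p8}
  ✓ P
Run σ = ⟨bb⟩ on Q: start {q0}
  [1] b ⇒ {q5}
  [2] b ⇒ ∅ (Q stuck)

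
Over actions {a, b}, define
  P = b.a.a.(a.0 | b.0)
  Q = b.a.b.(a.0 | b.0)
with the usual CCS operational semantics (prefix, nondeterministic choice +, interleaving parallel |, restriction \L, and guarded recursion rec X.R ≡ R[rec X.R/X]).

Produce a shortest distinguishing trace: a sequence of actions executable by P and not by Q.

baa

P's transition system — 7 states:
  p0 = b.a.a.(a.0 | b.0) | —b→ p1
  p1 = a.a.(a.0 | b.0) | —a→ p2
  p2 = a.(a.0 | b.0) | —a→ p3
  p3 = a.0 | b.0 | —a→ p4, —b→ p5
  p4 = 0 | b.0 | —b→ p6
  p5 = a.0 | 0 | —a→ p6
  p6 = 0 | 0 | ·
Q's transition system — 7 states:
  q0 = b.a.b.(a.0 | b.0) | —b→ q1
  q1 = a.b.(a.0 | b.0) | —a→ q2
  q2 = b.(a.0 | b.0) | —b→ q3
  q3 = a.0 | b.0 | —a→ q4, —b→ q5
  q4 = 0 | b.0 | —b→ q6
  q5 = a.0 | 0 | —a→ q6
  q6 = 0 | 0 | ·
Run σ = ⟨baa⟩ on P: start {p0}
  step 1 (b): {p1}
  step 2 (a): {p2}
  step 3 (a): {p3}
  — P admits the full trace.
Run σ = ⟨baa⟩ on Q: start {q0}
  step 1 (b): {q1}
  step 2 (a): {q2}
  step 3 (a): ∅ (Q stuck)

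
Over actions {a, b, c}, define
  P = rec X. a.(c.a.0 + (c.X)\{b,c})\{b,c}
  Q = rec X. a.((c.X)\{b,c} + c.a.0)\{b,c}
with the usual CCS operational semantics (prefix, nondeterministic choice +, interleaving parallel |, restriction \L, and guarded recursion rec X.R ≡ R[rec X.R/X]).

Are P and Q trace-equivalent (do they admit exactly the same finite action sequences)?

YES

P's transition system — 2 states:
  p0 = rec X. a.(c.a.0 + (c.X)\{b,c})\{b,c} has moves —a→ p1
  p1 = (c.a.0 + (c.(rec X. a.(c.a.0 + (c.X)\{b,c})\{b,c}))\{b,c})\{b,c} has moves deadlocked
Q's transition system — 2 states:
  q0 = rec X. a.((c.X)\{b,c} + c.a.0)\{b,c} has moves —a→ q1
  q1 = ((c.(rec X. a.((c.X)\{b,c} + c.a.0)\{b,c}))\{b,c} + c.a.0)\{b,c} has moves deadlocked
Coarsest stable partition (strong bisimilarity classes):
  B0 = {p0, q0}
  B1 = {p1, q1}
p0 ∈ B0, q0 ∈ B0 → same block
Bisimilar ⇒ trace-equivalent.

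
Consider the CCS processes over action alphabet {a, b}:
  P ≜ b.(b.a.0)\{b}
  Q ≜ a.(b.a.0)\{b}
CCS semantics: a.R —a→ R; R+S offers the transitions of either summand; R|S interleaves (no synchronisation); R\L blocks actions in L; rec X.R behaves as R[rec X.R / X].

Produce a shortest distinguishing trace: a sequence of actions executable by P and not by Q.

Reachable graph of P (2 states):
  m0 = b.(b.a.0)\{b} :: =b=> m1
  m1 = (b.a.0)\{b} :: ∅
Reachable graph of Q (2 states):
  n0 = a.(b.a.0)\{b} :: =a=> n1
  n1 = (b.a.0)\{b} :: ∅
Executing b from P (initial set {m0}):
  step 1 (b): {m1}
  ✓ P
Executing b from Q (initial set {n0}):
  step 1 (b): no successor for Q

b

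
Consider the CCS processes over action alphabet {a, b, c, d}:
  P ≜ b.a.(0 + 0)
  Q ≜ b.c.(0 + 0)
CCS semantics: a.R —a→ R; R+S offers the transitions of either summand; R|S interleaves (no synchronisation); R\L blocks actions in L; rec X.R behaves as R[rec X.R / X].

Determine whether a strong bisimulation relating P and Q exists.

NO

LTS(P): 3 reachable states
  p0 = b.a.(0 + 0) → ··b··> p1
  p1 = a.(0 + 0) → ··a··> p2
  p2 = 0 + 0 → ∅
LTS(Q): 3 reachable states
  q0 = b.c.(0 + 0) → ··b··> q1
  q1 = c.(0 + 0) → ··c··> q2
  q2 = 0 + 0 → ∅
Coarsest stable partition (strong bisimilarity classes):
  B0 = {p0}
  B1 = {p1}
  B2 = {p2, q2}
  B3 = {q0}
  B4 = {q1}
p0 ∈ B0, q0 ∈ B3 → different blocks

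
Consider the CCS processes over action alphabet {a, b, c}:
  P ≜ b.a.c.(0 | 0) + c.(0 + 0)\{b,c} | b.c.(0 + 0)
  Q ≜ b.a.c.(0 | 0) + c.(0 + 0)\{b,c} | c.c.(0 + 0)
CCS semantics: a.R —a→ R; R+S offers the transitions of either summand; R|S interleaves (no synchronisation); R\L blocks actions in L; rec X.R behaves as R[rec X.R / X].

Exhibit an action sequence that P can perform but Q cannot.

bc

P's transition system — 9 states:
  s0 = b.a.c.(0 | 0) + c.(0 + 0)\{b,c} | b.c.(0 + 0) → ··b··> s1, ··b··> s2, ··c··> s3
  s1 = a.c.(0 | 0) → ··a··> s4
  s2 = c.(0 + 0)\{b,c} | c.(0 + 0) → ··c··> s5, ··c··> s6
  s3 = (0 + 0)\{b,c} | b.c.(0 + 0) → ··b··> s5
  s4 = c.(0 | 0) → ··c··> s7
  s5 = (0 + 0)\{b,c} | c.(0 + 0) → ··c··> s8
  s6 = c.(0 + 0)\{b,c} | (0 + 0) → ··c··> s8
  s7 = 0 | 0 → stopped
  s8 = (0 + 0)\{b,c} | (0 + 0) → stopped
Q's transition system — 9 states:
  t0 = b.a.c.(0 | 0) + c.(0 + 0)\{b,c} | c.c.(0 + 0) → ··b··> t1, ··c··> t2, ··c··> t3
  t1 = a.c.(0 | 0) → ··a··> t4
  t2 = (0 + 0)\{b,c} | c.c.(0 + 0) → ··c··> t5
  t3 = c.(0 + 0)\{b,c} | c.(0 + 0) → ··c··> t5, ··c··> t6
  t4 = c.(0 | 0) → ··c··> t7
  t5 = (0 + 0)\{b,c} | c.(0 + 0) → ··c··> t8
  t6 = c.(0 + 0)\{b,c} | (0 + 0) → ··c··> t8
  t7 = 0 | 0 → stopped
  t8 = (0 + 0)\{b,c} | (0 + 0) → stopped
Trace ⟨bc⟩ through P, begin at {s0}:
  [1] b ⇒ {s1, s2}
  [2] c ⇒ {s5, s6}
  ✓ P
Trace ⟨bc⟩ through Q, begin at {t0}:
  [1] b ⇒ {t1}
  [2] c ⇒ no successor for Q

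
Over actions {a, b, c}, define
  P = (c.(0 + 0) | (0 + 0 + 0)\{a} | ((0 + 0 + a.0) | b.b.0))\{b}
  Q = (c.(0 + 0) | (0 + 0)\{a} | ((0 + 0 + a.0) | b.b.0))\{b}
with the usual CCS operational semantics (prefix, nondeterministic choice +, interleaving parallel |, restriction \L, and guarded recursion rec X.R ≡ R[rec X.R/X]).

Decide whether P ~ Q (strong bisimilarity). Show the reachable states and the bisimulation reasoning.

bisimilar

Reachable graph of P (4 states):
  p0 = (c.(0 + 0) | (0 + 0 + 0)\{a} | ((0 + 0 + a.0) | b.b.0))\{b} has moves =a=> p1, =c=> p2
  p1 = (c.(0 + 0) | (0 + 0 + 0)\{a} | (0 | b.b.0))\{b} has moves =c=> p3
  p2 = ((0 + 0) | (0 + 0 + 0)\{a} | ((0 + 0 + a.0) | b.b.0))\{b} has moves =a=> p3
  p3 = ((0 + 0) | (0 + 0 + 0)\{a} | (0 | b.b.0))\{b} has moves (no moves)
Reachable graph of Q (4 states):
  q0 = (c.(0 + 0) | (0 + 0)\{a} | ((0 + 0 + a.0) | b.b.0))\{b} has moves =a=> q1, =c=> q2
  q1 = (c.(0 + 0) | (0 + 0)\{a} | (0 | b.b.0))\{b} has moves =c=> q3
  q2 = ((0 + 0) | (0 + 0)\{a} | ((0 + 0 + a.0) | b.b.0))\{b} has moves =a=> q3
  q3 = ((0 + 0) | (0 + 0)\{a} | (0 | b.b.0))\{b} has moves (no moves)
Bisimilarity quotient blocks:
  B0 = {p0, q0}
  B1 = {p2, q2}
  B2 = {p3, q3}
  B3 = {p1, q1}
p0 ∈ B0, q0 ∈ B0 → same block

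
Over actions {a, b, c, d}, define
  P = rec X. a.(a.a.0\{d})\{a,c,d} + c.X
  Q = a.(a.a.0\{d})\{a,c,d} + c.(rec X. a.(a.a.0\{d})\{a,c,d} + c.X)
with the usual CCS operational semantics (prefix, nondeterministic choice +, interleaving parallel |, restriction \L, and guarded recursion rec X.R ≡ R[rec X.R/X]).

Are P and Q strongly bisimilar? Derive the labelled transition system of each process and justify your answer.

YES

P's transition system — 2 states:
  p0 = rec X. a.(a.a.0\{d})\{a,c,d} + c.X → =a=> p1, =c=> p0
  p1 = (a.a.0\{d})\{a,c,d} → deadlocked
Q's transition system — 3 states:
  q0 = a.(a.a.0\{d})\{a,c,d} + c.(rec X. a.(a.a.0\{d})\{a,c,d} + c.X) → =a=> q1, =c=> q2
  q1 = (a.a.0\{d})\{a,c,d} → deadlocked
  q2 = rec X. a.(a.a.0\{d})\{a,c,d} + c.X → =a=> q1, =c=> q2
Coarsest stable partition (strong bisimilarity classes):
  B0 = {p0, q0, q2}
  B1 = {p1, q1}
p0 ∈ B0, q0 ∈ B0 → same block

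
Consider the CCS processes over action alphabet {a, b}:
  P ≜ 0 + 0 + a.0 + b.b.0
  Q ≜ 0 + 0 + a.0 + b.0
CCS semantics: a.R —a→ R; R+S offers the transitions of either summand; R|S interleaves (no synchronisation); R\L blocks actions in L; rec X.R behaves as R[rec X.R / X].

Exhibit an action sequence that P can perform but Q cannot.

bb

Reachable graph of P (3 states):
  p0 = 0 + 0 + a.0 + b.b.0 → =a=> p1, =b=> p2
  p1 = 0 → ∅
  p2 = b.0 → =b=> p1
Reachable graph of Q (2 states):
  q0 = 0 + 0 + a.0 + b.0 → =a=> q1, =b=> q1
  q1 = 0 → ∅
Run σ = ⟨bb⟩ on P: start {p0}
  [1] b ⇒ {p2}
  [2] b ⇒ {p1}
  P completes σ.
Run σ = ⟨bb⟩ on Q: start {q0}
  [1] b ⇒ {q1}
  [2] b ⇒ ∅ (Q stuck)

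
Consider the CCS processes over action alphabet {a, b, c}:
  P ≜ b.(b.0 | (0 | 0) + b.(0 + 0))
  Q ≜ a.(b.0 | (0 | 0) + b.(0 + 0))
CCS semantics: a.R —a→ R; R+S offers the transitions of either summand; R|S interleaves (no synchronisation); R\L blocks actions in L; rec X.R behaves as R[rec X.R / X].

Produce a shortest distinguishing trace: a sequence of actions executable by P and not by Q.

b

P's transition system — 4 states:
  m0 = b.(b.0 | (0 | 0) + b.(0 + 0)) :: =b=> m1
  m1 = b.0 | (0 | 0) + b.(0 + 0) :: =b=> m2, =b=> m3
  m2 = 0 + 0 :: deadlocked
  m3 = 0 | (0 | 0) :: deadlocked
Q's transition system — 4 states:
  n0 = a.(b.0 | (0 | 0) + b.(0 + 0)) :: =a=> n1
  n1 = b.0 | (0 | 0) + b.(0 + 0) :: =b=> n2, =b=> n3
  n2 = 0 + 0 :: deadlocked
  n3 = 0 | (0 | 0) :: deadlocked
Executing b from P (initial set {m0}):
  step 1 (b): {m1}
  ✓ P
Executing b from Q (initial set {n0}):
  step 1 (b): no successor for Q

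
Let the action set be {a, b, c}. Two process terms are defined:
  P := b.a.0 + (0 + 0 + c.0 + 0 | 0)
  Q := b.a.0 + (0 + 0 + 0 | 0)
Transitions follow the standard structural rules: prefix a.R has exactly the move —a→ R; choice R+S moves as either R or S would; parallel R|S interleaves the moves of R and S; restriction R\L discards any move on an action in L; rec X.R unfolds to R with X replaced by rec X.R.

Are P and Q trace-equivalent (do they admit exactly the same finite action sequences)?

Reachable graph of P (3 states):
  p0 = b.a.0 + (0 + 0 + c.0 + 0 | 0) has moves -b-> p1, -c-> p2
  p1 = a.0 has moves -a-> p2
  p2 = 0 has moves ·
Reachable graph of Q (3 states):
  q0 = b.a.0 + (0 + 0 + 0 | 0) has moves -b-> q1
  q1 = a.0 has moves -a-> q2
  q2 = 0 has moves ·
Trace ⟨c⟩ through P, begin at {p0}:
  after c @ step 1: {p2}
  P completes σ.
Trace ⟨c⟩ through Q, begin at {q0}:
  after c @ step 1: no successor for Q

trace-distinct — witness ⟨c⟩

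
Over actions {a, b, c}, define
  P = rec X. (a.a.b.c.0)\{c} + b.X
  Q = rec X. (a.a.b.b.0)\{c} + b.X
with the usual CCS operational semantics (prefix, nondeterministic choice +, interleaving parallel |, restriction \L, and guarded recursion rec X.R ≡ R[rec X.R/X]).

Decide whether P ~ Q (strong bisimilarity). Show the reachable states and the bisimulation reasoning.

LTS(P): 4 reachable states
  m0 = rec X. (a.a.b.c.0)\{c} + b.X :: --a--▸ m1, --b--▸ m0
  m1 = (a.b.c.0)\{c} :: --a--▸ m2
  m2 = (b.c.0)\{c} :: --b--▸ m3
  m3 = (c.0)\{c} :: deadlocked
LTS(Q): 5 reachable states
  n0 = rec X. (a.a.b.b.0)\{c} + b.X :: --a--▸ n1, --b--▸ n0
  n1 = (a.b.b.0)\{c} :: --a--▸ n2
  n2 = (b.b.0)\{c} :: --b--▸ n3
  n3 = (b.0)\{c} :: --b--▸ n4
  n4 = 0\{c} :: deadlocked
Partition-refinement fixed point:
  B0 = {m0}
  B1 = {m1}
  B2 = {m2, n3}
  B3 = {m3, n4}
  B4 = {n0}
  B5 = {n1}
  B6 = {n2}
m0 ∈ B0, n0 ∈ B4 → different blocks

not bisimilar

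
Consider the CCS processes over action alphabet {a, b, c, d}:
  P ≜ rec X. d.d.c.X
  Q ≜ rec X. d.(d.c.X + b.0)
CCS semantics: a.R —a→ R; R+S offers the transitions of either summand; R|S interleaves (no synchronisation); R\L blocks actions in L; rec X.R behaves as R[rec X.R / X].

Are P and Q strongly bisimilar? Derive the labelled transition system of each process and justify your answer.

P ≁ Q

Reachable graph of P (3 states):
  m0 = rec X. d.d.c.X has moves =d=> m1
  m1 = d.c.(rec X. d.d.c.X) has moves =d=> m2
  m2 = c.(rec X. d.d.c.X) has moves =c=> m0
Reachable graph of Q (4 states):
  n0 = rec X. d.(d.c.X + b.0) has moves =d=> n1
  n1 = d.c.(rec X. d.(d.c.X + b.0)) + b.0 has moves =b=> n2, =d=> n3
  n2 = 0 has moves ·
  n3 = c.(rec X. d.(d.c.X + b.0)) has moves =c=> n0
Coarsest stable partition (strong bisimilarity classes):
  B0 = {m0}
  B1 = {m1}
  B2 = {m2}
  B3 = {n0}
  B4 = {n1}
  B5 = {n3}
  B6 = {n2}
m0 ∈ B0, n0 ∈ B3 → different blocks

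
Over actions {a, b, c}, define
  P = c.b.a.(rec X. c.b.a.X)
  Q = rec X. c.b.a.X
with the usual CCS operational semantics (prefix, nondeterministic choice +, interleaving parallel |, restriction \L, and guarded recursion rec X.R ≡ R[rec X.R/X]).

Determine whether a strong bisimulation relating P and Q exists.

P ~ Q

LTS(P): 4 reachable states
  p0 = c.b.a.(rec X. c.b.a.X) has moves ··c··> p1
  p1 = b.a.(rec X. c.b.a.X) has moves ··b··> p2
  p2 = a.(rec X. c.b.a.X) has moves ··a··> p3
  p3 = rec X. c.b.a.X has moves ··c··> p1
LTS(Q): 3 reachable states
  q0 = rec X. c.b.a.X has moves ··c··> q1
  q1 = b.a.(rec X. c.b.a.X) has moves ··b··> q2
  q2 = a.(rec X. c.b.a.X) has moves ··a··> q0
Bisimilarity quotient blocks:
  B0 = {p0, p3, q0}
  B1 = {p1, q1}
  B2 = {p2, q2}
p0 ∈ B0, q0 ∈ B0 → same block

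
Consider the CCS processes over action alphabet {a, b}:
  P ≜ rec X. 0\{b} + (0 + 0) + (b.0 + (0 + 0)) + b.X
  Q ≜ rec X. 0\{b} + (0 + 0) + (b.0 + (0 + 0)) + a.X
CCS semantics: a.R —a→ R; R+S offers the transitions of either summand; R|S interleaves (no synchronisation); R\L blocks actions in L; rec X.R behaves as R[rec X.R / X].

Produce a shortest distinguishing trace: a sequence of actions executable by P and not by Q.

bb

P's transition system — 2 states:
  p0 = rec X. 0\{b} + (0 + 0) + (b.0 + (0 + 0)) + b.X | --b--▸ p0, --b--▸ p1
  p1 = 0 | ·
Q's transition system — 2 states:
  q0 = rec X. 0\{b} + (0 + 0) + (b.0 + (0 + 0)) + a.X | --a--▸ q0, --b--▸ q1
  q1 = 0 | ·
Executing bb from P (initial set {p0}):
  after b @ step 1: {p0, p1}
  after b @ step 2: {p0, p1}
  ✓ P
Executing bb from Q (initial set {q0}):
  after b @ step 1: {q1}
  after b @ step 2: ∅  — Q cannot continue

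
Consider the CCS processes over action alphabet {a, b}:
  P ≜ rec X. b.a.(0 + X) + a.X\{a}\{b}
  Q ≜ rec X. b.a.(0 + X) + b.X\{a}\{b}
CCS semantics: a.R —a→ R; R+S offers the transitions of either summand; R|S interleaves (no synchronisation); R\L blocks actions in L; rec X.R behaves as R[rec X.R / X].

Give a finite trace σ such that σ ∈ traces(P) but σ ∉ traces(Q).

Reachable graph of P (4 states):
  p0 = rec X. b.a.(0 + X) + a.X\{a}\{b} | =a=> p1, =b=> p2
  p1 = (rec X. b.a.(0 + X) + a.X\{a}\{b})\{a}\{b} | deadlocked
  p2 = a.(0 + (rec X. b.a.(0 + X) + a.X\{a}\{b})) | =a=> p3
  p3 = 0 + (rec X. b.a.(0 + X) + a.X\{a}\{b}) | =a=> p1, =b=> p2
Reachable graph of Q (4 states):
  q0 = rec X. b.a.(0 + X) + b.X\{a}\{b} | =b=> q1, =b=> q2
  q1 = (rec X. b.a.(0 + X) + b.X\{a}\{b})\{a}\{b} | deadlocked
  q2 = a.(0 + (rec X. b.a.(0 + X) + b.X\{a}\{b})) | =a=> q3
  q3 = 0 + (rec X. b.a.(0 + X) + b.X\{a}\{b}) | =b=> q1, =b=> q2
Run σ = ⟨a⟩ on P: start {p0}
  after a @ step 1: {p1}
  — P admits the full trace.
Run σ = ⟨a⟩ on Q: start {q0}
  after a @ step 1: no successor for Q

a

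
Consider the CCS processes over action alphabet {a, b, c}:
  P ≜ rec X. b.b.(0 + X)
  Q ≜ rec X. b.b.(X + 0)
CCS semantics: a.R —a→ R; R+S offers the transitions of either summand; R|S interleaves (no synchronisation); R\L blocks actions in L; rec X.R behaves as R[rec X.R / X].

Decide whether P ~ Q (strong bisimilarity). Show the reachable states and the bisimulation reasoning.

LTS(P): 3 reachable states
  u0 = rec X. b.b.(0 + X) | =b=> u1
  u1 = b.(0 + (rec X. b.b.(0 + X))) | =b=> u2
  u2 = 0 + (rec X. b.b.(0 + X)) | =b=> u1
LTS(Q): 3 reachable states
  v0 = rec X. b.b.(X + 0) | =b=> v1
  v1 = b.((rec X. b.b.(X + 0)) + 0) | =b=> v2
  v2 = (rec X. b.b.(X + 0)) + 0 | =b=> v1
Coarsest stable partition (strong bisimilarity classes):
  B0 = {u0, u1, u2, v0, v1, v2}
u0 ∈ B0, v0 ∈ B0 → same block

P ~ Q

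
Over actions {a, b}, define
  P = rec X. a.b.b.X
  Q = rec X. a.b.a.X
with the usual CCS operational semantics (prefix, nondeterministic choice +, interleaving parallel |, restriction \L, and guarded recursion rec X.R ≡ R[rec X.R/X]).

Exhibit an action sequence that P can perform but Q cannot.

abb

LTS(P): 3 reachable states
  p0 = rec X. a.b.b.X ⊢ --a--▸ p1
  p1 = b.b.(rec X. a.b.b.X) ⊢ --b--▸ p2
  p2 = b.(rec X. a.b.b.X) ⊢ --b--▸ p0
LTS(Q): 3 reachable states
  q0 = rec X. a.b.a.X ⊢ --a--▸ q1
  q1 = b.a.(rec X. a.b.a.X) ⊢ --b--▸ q2
  q2 = a.(rec X. a.b.a.X) ⊢ --a--▸ q0
Trace ⟨abb⟩ through P, begin at {p0}:
  step 1 (a): {p1}
  step 2 (b): {p2}
  step 3 (b): {p0}
  P completes σ.
Trace ⟨abb⟩ through Q, begin at {q0}:
  step 1 (a): {q1}
  step 2 (b): {q2}
  step 3 (b): ∅ (Q stuck)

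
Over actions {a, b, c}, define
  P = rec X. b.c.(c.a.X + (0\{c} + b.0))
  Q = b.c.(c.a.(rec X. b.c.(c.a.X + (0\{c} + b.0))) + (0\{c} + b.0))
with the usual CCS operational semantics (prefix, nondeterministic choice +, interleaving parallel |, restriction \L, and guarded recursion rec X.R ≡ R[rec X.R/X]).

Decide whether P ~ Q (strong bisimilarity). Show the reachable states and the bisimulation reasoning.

Reachable graph of P (5 states):
  p0 = rec X. b.c.(c.a.X + (0\{c} + b.0)) | =b=> p1
  p1 = c.(c.a.(rec X. b.c.(c.a.X + (0\{c} + b.0))) + (0\{c} + b.0)) | =c=> p2
  p2 = c.a.(rec X. b.c.(c.a.X + (0\{c} + b.0))) + (0\{c} + b.0) | =b=> p3, =c=> p4
  p3 = 0 | (no moves)
  p4 = a.(rec X. b.c.(c.a.X + (0\{c} + b.0))) | =a=> p0
Reachable graph of Q (6 states):
  q0 = b.c.(c.a.(rec X. b.c.(c.a.X + (0\{c} + b.0))) + (0\{c} + b.0)) | =b=> q1
  q1 = c.(c.a.(rec X. b.c.(c.a.X + (0\{c} + b.0))) + (0\{c} + b.0)) | =c=> q2
  q2 = c.a.(rec X. b.c.(c.a.X + (0\{c} + b.0))) + (0\{c} + b.0) | =b=> q3, =c=> q4
  q3 = 0 | (no moves)
  q4 = a.(rec X. b.c.(c.a.X + (0\{c} + b.0))) | =a=> q5
  q5 = rec X. b.c.(c.a.X + (0\{c} + b.0)) | =b=> q1
Partition-refinement fixed point:
  B0 = {p0, q0, q5}
  B1 = {p1, q1}
  B2 = {p2, q2}
  B3 = {p4, q4}
  B4 = {p3, q3}
p0 ∈ B0, q0 ∈ B0 → same block

bisimilar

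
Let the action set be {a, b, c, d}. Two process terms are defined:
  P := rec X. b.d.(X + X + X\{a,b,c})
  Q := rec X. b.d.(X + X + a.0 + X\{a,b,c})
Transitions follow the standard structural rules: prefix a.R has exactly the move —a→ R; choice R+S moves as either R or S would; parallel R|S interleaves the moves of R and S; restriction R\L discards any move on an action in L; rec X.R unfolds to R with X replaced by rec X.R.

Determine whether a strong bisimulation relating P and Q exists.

Reachable graph of P (3 states):
  u0 = rec X. b.d.(X + X + X\{a,b,c}) → —b→ u1
  u1 = d.((rec X. b.d.(X + X + X\{a,b,c})) + (rec X. b.d.(X + X + X\{a,b,c})) + (rec X. b.d.(X + X + X\{a,b,c}))\{a,b,c}) → —d→ u2
  u2 = (rec X. b.d.(X + X + X\{a,b,c})) + (rec X. b.d.(X + X + X\{a,b,c})) + (rec X. b.d.(X + X + X\{a,b,c}))\{a,b,c} → —b→ u1
Reachable graph of Q (4 states):
  v0 = rec X. b.d.(X + X + a.0 + X\{a,b,c}) → —b→ v1
  v1 = d.((rec X. b.d.(X + X + a.0 + X\{a,b,c})) + (rec X. b.d.(X + X + a.0 + X\{a,b,c})) + a.0 + (rec X. b.d.(X + X + a.0 + X\{a,b,c}))\{a,b,c}) → —d→ v2
  v2 = (rec X. b.d.(X + X + a.0 + X\{a,b,c})) + (rec X. b.d.(X + X + a.0 + X\{a,b,c})) + a.0 + (rec X. b.d.(X + X + a.0 + X\{a,b,c}))\{a,b,c} → —a→ v3, —b→ v1
  v3 = 0 → deadlocked
Bisimilarity quotient blocks:
  B0 = {u0, u2}
  B1 = {u1}
  B2 = {v0}
  B3 = {v1}
  B4 = {v2}
  B5 = {v3}
u0 ∈ B0, v0 ∈ B2 → different blocks

P ≁ Q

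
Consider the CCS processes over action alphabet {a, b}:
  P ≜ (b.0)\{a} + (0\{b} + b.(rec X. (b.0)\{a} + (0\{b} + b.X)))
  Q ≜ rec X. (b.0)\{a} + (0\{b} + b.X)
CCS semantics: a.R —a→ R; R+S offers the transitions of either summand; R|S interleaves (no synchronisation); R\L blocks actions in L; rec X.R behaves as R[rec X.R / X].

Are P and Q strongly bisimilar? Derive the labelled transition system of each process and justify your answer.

bisimilar

Reachable graph of P (3 states):
  s0 = (b.0)\{a} + (0\{b} + b.(rec X. (b.0)\{a} + (0\{b} + b.X))) ⊢ =b=> s1, =b=> s2
  s1 = 0\{a} ⊢ (no moves)
  s2 = rec X. (b.0)\{a} + (0\{b} + b.X) ⊢ =b=> s1, =b=> s2
Reachable graph of Q (2 states):
  t0 = rec X. (b.0)\{a} + (0\{b} + b.X) ⊢ =b=> t0, =b=> t1
  t1 = 0\{a} ⊢ (no moves)
Bisimilarity quotient blocks:
  B0 = {s0, s2, t0}
  B1 = {s1, t1}
s0 ∈ B0, t0 ∈ B0 → same block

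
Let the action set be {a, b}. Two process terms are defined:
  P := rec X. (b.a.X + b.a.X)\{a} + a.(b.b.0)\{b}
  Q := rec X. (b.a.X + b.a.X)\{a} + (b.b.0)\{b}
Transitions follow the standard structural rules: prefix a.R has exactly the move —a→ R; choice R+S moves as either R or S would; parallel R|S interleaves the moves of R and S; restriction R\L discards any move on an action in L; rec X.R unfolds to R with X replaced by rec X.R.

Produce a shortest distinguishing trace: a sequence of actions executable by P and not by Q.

P's transition system — 3 states:
  u0 = rec X. (b.a.X + b.a.X)\{a} + a.(b.b.0)\{b} :: —a→ u1, —b→ u2
  u1 = (b.b.0)\{b} :: deadlocked
  u2 = (a.(rec X. (b.a.X + b.a.X)\{a} + a.(b.b.0)\{b}))\{a} :: deadlocked
Q's transition system — 2 states:
  v0 = rec X. (b.a.X + b.a.X)\{a} + (b.b.0)\{b} :: —b→ v1
  v1 = (a.(rec X. (b.a.X + b.a.X)\{a} + (b.b.0)\{b}))\{a} :: deadlocked
Trace ⟨a⟩ through P, begin at {u0}:
  [1] a ⇒ {u1}
  ✓ P
Trace ⟨a⟩ through Q, begin at {v0}:
  [1] a ⇒ ∅  — Q cannot continue

a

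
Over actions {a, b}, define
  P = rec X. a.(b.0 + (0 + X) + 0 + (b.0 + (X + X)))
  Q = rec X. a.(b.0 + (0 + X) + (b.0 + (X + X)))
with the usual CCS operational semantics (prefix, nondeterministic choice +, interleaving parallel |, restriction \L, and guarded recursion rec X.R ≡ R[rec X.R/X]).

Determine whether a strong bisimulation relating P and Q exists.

P's transition system — 3 states:
  m0 = rec X. a.(b.0 + (0 + X) + 0 + (b.0 + (X + X))) has moves -a-> m1
  m1 = b.0 + (0 + (rec X. a.(b.0 + (0 + X) + 0 + (b.0 + (X + X))))) + 0 + (b.0 + ((rec X. a.(b.0 + (0 + X) + 0 + (b.0 + (X + X)))) + (rec X. a.(b.0 + (0 + X) + 0 + (b.0 + (X + X)))))) has moves -a-> m1, -b-> m2
  m2 = 0 has moves ·
Q's transition system — 3 states:
  n0 = rec X. a.(b.0 + (0 + X) + (b.0 + (X + X))) has moves -a-> n1
  n1 = b.0 + (0 + (rec X. a.(b.0 + (0 + X) + (b.0 + (X + X))))) + (b.0 + ((rec X. a.(b.0 + (0 + X) + (b.0 + (X + X)))) + (rec X. a.(b.0 + (0 + X) + (b.0 + (X + X)))))) has moves -a-> n1, -b-> n2
  n2 = 0 has moves ·
Partition-refinement fixed point:
  B0 = {m0, n0}
  B1 = {m1, n1}
  B2 = {m2, n2}
m0 ∈ B0, n0 ∈ B0 → same block

P ~ Q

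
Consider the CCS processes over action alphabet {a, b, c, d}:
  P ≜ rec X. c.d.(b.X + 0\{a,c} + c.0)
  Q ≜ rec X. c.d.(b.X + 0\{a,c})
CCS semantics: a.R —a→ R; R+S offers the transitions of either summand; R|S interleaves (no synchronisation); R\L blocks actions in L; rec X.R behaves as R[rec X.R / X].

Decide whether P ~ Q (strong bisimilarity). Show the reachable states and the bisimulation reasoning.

P ≁ Q

P's transition system — 4 states:
  m0 = rec X. c.d.(b.X + 0\{a,c} + c.0) | --c--▸ m1
  m1 = d.(b.(rec X. c.d.(b.X + 0\{a,c} + c.0)) + 0\{a,c} + c.0) | --d--▸ m2
  m2 = b.(rec X. c.d.(b.X + 0\{a,c} + c.0)) + 0\{a,c} + c.0 | --b--▸ m0, --c--▸ m3
  m3 = 0 | deadlocked
Q's transition system — 3 states:
  n0 = rec X. c.d.(b.X + 0\{a,c}) | --c--▸ n1
  n1 = d.(b.(rec X. c.d.(b.X + 0\{a,c})) + 0\{a,c}) | --d--▸ n2
  n2 = b.(rec X. c.d.(b.X + 0\{a,c})) + 0\{a,c} | --b--▸ n0
Coarsest stable partition (strong bisimilarity classes):
  B0 = {m0}
  B1 = {m1}
  B2 = {m2}
  B3 = {m3}
  B4 = {n0}
  B5 = {n1}
  B6 = {n2}
m0 ∈ B0, n0 ∈ B4 → different blocks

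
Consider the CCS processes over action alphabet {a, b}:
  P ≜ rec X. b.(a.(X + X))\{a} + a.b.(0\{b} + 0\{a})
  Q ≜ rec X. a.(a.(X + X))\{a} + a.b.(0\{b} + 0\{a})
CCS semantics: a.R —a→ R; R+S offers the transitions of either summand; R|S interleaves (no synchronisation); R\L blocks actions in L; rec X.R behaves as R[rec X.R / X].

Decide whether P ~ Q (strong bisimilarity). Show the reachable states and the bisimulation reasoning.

LTS(P): 4 reachable states
  m0 = rec X. b.(a.(X + X))\{a} + a.b.(0\{b} + 0\{a}) → -a-> m1, -b-> m2
  m1 = b.(0\{b} + 0\{a}) → -b-> m3
  m2 = (a.((rec X. b.(a.(X + X))\{a} + a.b.(0\{b} + 0\{a})) + (rec X. b.(a.(X + X))\{a} + a.b.(0\{b} + 0\{a}))))\{a} → ∅
  m3 = 0\{b} + 0\{a} → ∅
LTS(Q): 4 reachable states
  n0 = rec X. a.(a.(X + X))\{a} + a.b.(0\{b} + 0\{a}) → -a-> n1, -a-> n2
  n1 = (a.((rec X. a.(a.(X + X))\{a} + a.b.(0\{b} + 0\{a})) + (rec X. a.(a.(X + X))\{a} + a.b.(0\{b} + 0\{a}))))\{a} → ∅
  n2 = b.(0\{b} + 0\{a}) → -b-> n3
  n3 = 0\{b} + 0\{a} → ∅
Bisimilarity quotient blocks:
  B0 = {m0}
  B1 = {m1, n2}
  B2 = {m2, m3, n1, n3}
  B3 = {n0}
m0 ∈ B0, n0 ∈ B3 → different blocks

P ≁ Q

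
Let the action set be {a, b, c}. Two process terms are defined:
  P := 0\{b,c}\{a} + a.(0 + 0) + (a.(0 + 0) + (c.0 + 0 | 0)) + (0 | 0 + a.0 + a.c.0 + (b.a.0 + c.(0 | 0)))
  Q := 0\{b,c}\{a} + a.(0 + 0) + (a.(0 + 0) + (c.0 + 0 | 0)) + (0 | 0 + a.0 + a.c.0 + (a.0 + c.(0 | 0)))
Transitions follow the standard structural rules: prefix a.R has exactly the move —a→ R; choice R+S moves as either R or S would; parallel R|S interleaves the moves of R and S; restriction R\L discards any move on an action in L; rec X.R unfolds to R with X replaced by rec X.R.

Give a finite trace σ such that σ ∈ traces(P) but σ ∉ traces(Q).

b

Reachable graph of P (6 states):
  m0 = 0\{b,c}\{a} + a.(0 + 0) + (a.(0 + 0) + (c.0 + 0 | 0)) + (0 | 0 + a.0 + a.c.0 + (b.a.0 + c.(0 | 0))) → --a--▸ m1, --a--▸ m2, --a--▸ m3, --b--▸ m4, --c--▸ m1, --c--▸ m5
  m1 = 0 → ∅
  m2 = 0 + 0 → ∅
  m3 = c.0 → --c--▸ m1
  m4 = a.0 → --a--▸ m1
  m5 = 0 | 0 → ∅
Reachable graph of Q (5 states):
  n0 = 0\{b,c}\{a} + a.(0 + 0) + (a.(0 + 0) + (c.0 + 0 | 0)) + (0 | 0 + a.0 + a.c.0 + (a.0 + c.(0 | 0))) → --a--▸ n1, --a--▸ n2, --a--▸ n3, --c--▸ n1, --c--▸ n4
  n1 = 0 → ∅
  n2 = 0 + 0 → ∅
  n3 = c.0 → --c--▸ n1
  n4 = 0 | 0 → ∅
Run σ = ⟨b⟩ on P: start {m0}
  after b @ step 1: {m4}
  ✓ P
Run σ = ⟨b⟩ on Q: start {n0}
  after b @ step 1: ∅ (Q stuck)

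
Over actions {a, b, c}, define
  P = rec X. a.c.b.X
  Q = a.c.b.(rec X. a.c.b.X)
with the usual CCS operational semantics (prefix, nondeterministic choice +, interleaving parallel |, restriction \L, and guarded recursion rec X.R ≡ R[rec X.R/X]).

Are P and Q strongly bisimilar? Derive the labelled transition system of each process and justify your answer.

LTS(P): 3 reachable states
  s0 = rec X. a.c.b.X ⊢ ··a··> s1
  s1 = c.b.(rec X. a.c.b.X) ⊢ ··c··> s2
  s2 = b.(rec X. a.c.b.X) ⊢ ··b··> s0
LTS(Q): 4 reachable states
  t0 = a.c.b.(rec X. a.c.b.X) ⊢ ··a··> t1
  t1 = c.b.(rec X. a.c.b.X) ⊢ ··c··> t2
  t2 = b.(rec X. a.c.b.X) ⊢ ··b··> t3
  t3 = rec X. a.c.b.X ⊢ ··a··> t1
Coarsest stable partition (strong bisimilarity classes):
  B0 = {s0, t0, t3}
  B1 = {s1, t1}
  B2 = {s2, t2}
s0 ∈ B0, t0 ∈ B0 → same block

P ~ Q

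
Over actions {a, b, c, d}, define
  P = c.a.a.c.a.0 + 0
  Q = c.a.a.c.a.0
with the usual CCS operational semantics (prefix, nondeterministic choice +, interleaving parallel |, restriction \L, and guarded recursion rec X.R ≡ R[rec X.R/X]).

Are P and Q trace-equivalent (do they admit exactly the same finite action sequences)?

YES

Reachable graph of P (6 states):
  p0 = c.a.a.c.a.0 + 0 has moves =c=> p1
  p1 = a.a.c.a.0 has moves =a=> p2
  p2 = a.c.a.0 has moves =a=> p3
  p3 = c.a.0 has moves =c=> p4
  p4 = a.0 has moves =a=> p5
  p5 = 0 has moves deadlocked
Reachable graph of Q (6 states):
  q0 = c.a.a.c.a.0 has moves =c=> q1
  q1 = a.a.c.a.0 has moves =a=> q2
  q2 = a.c.a.0 has moves =a=> q3
  q3 = c.a.0 has moves =c=> q4
  q4 = a.0 has moves =a=> q5
  q5 = 0 has moves deadlocked
Coarsest stable partition (strong bisimilarity classes):
  B0 = {p0, q0}
  B1 = {p1, q1}
  B2 = {p2, q2}
  B3 = {p3, q3}
  B4 = {p4, q4}
  B5 = {p5, q5}
p0 ∈ B0, q0 ∈ B0 → same block
Bisimilar ⇒ trace-equivalent.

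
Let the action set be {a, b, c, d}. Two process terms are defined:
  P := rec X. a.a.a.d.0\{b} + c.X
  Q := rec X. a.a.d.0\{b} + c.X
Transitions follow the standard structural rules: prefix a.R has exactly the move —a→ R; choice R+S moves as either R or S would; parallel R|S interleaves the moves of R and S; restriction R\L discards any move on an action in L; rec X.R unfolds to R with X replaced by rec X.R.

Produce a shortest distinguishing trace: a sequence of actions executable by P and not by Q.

aaa

P's transition system — 5 states:
  m0 = rec X. a.a.a.d.0\{b} + c.X | --a--▸ m1, --c--▸ m0
  m1 = a.a.d.0\{b} | --a--▸ m2
  m2 = a.d.0\{b} | --a--▸ m3
  m3 = d.0\{b} | --d--▸ m4
  m4 = 0\{b} | stopped
Q's transition system — 4 states:
  n0 = rec X. a.a.d.0\{b} + c.X | --a--▸ n1, --c--▸ n0
  n1 = a.d.0\{b} | --a--▸ n2
  n2 = d.0\{b} | --d--▸ n3
  n3 = 0\{b} | stopped
Executing aaa from P (initial set {m0}):
  after a @ step 1: {m1}
  after a @ step 2: {m2}
  after a @ step 3: {m3}
  — P admits the full trace.
Executing aaa from Q (initial set {n0}):
  after a @ step 1: {n1}
  after a @ step 2: {n2}
  after a @ step 3: ∅  — Q cannot continue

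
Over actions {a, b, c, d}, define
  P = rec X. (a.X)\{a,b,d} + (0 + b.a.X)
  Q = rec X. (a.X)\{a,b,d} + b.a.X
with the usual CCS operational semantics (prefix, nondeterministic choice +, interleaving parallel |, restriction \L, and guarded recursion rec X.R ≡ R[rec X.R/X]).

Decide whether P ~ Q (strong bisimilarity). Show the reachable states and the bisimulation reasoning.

LTS(P): 2 reachable states
  m0 = rec X. (a.X)\{a,b,d} + (0 + b.a.X) → --b--▸ m1
  m1 = a.(rec X. (a.X)\{a,b,d} + (0 + b.a.X)) → --a--▸ m0
LTS(Q): 2 reachable states
  n0 = rec X. (a.X)\{a,b,d} + b.a.X → --b--▸ n1
  n1 = a.(rec X. (a.X)\{a,b,d} + b.a.X) → --a--▸ n0
Partition-refinement fixed point:
  B0 = {m0, n0}
  B1 = {m1, n1}
m0 ∈ B0, n0 ∈ B0 → same block

bisimilar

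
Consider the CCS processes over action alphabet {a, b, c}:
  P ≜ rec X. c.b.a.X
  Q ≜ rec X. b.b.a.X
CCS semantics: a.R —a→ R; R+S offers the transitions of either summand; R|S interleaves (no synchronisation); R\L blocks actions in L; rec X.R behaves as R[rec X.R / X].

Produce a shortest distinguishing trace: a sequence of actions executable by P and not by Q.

P's transition system — 3 states:
  p0 = rec X. c.b.a.X | -c-> p1
  p1 = b.a.(rec X. c.b.a.X) | -b-> p2
  p2 = a.(rec X. c.b.a.X) | -a-> p0
Q's transition system — 3 states:
  q0 = rec X. b.b.a.X | -b-> q1
  q1 = b.a.(rec X. b.b.a.X) | -b-> q2
  q2 = a.(rec X. b.b.a.X) | -a-> q0
Run σ = ⟨c⟩ on P: start {p0}
  step 1 (c): {p1}
  P completes σ.
Run σ = ⟨c⟩ on Q: start {q0}
  step 1 (c): no successor for Q

c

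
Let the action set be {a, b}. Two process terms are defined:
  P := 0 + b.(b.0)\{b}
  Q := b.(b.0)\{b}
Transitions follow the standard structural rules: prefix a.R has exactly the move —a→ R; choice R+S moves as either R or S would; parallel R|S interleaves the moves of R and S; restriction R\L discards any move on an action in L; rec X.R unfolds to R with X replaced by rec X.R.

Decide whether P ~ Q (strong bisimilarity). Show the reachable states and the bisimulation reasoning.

Reachable graph of P (2 states):
  u0 = 0 + b.(b.0)\{b} :: --b--▸ u1
  u1 = (b.0)\{b} :: (no moves)
Reachable graph of Q (2 states):
  v0 = b.(b.0)\{b} :: --b--▸ v1
  v1 = (b.0)\{b} :: (no moves)
Partition-refinement fixed point:
  B0 = {u0, v0}
  B1 = {u1, v1}
u0 ∈ B0, v0 ∈ B0 → same block

YES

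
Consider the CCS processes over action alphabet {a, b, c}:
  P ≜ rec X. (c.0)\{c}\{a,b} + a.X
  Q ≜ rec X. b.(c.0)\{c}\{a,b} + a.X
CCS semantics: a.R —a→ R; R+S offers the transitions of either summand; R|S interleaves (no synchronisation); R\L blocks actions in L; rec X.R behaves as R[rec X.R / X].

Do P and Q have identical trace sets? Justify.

LTS(P): 1 reachable states
  s0 = rec X. (c.0)\{c}\{a,b} + a.X has moves --a--▸ s0
LTS(Q): 2 reachable states
  t0 = rec X. b.(c.0)\{c}\{a,b} + a.X has moves --a--▸ t0, --b--▸ t1
  t1 = (c.0)\{c}\{a,b} has moves deadlocked
Trace ⟨b⟩ through Q, begin at {t0}:
  step 1 (b): {t1}
  Q completes σ.
Trace ⟨b⟩ through P, begin at {s0}:
  step 1 (b): ∅ (P stuck)

trace-distinct — witness ⟨b⟩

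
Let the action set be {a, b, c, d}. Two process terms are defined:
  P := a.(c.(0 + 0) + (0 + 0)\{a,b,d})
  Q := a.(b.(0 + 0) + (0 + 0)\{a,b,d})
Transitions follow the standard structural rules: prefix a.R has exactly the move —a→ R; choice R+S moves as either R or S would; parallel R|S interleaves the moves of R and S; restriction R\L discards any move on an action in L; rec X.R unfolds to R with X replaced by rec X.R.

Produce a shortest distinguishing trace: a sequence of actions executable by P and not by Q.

ac

LTS(P): 3 reachable states
  p0 = a.(c.(0 + 0) + (0 + 0)\{a,b,d}) has moves --a--▸ p1
  p1 = c.(0 + 0) + (0 + 0)\{a,b,d} has moves --c--▸ p2
  p2 = 0 + 0 has moves (no moves)
LTS(Q): 3 reachable states
  q0 = a.(b.(0 + 0) + (0 + 0)\{a,b,d}) has moves --a--▸ q1
  q1 = b.(0 + 0) + (0 + 0)\{a,b,d} has moves --b--▸ q2
  q2 = 0 + 0 has moves (no moves)
Trace ⟨ac⟩ through P, begin at {p0}:
  step 1 (a): {p1}
  step 2 (c): {p2}
  — P admits the full trace.
Trace ⟨ac⟩ through Q, begin at {q0}:
  step 1 (a): {q1}
  step 2 (c): ∅ (Q stuck)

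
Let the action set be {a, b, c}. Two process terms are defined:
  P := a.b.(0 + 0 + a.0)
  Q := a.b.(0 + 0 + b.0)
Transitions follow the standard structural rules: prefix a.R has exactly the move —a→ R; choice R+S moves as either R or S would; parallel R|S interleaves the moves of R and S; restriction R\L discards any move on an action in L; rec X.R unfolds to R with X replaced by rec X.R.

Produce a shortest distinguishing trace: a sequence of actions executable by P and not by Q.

aba

LTS(P): 4 reachable states
  u0 = a.b.(0 + 0 + a.0) → =a=> u1
  u1 = b.(0 + 0 + a.0) → =b=> u2
  u2 = 0 + 0 + a.0 → =a=> u3
  u3 = 0 → (no moves)
LTS(Q): 4 reachable states
  v0 = a.b.(0 + 0 + b.0) → =a=> v1
  v1 = b.(0 + 0 + b.0) → =b=> v2
  v2 = 0 + 0 + b.0 → =b=> v3
  v3 = 0 → (no moves)
Executing aba from P (initial set {u0}):
  after a @ step 1: {u1}
  after b @ step 2: {u2}
  after a @ step 3: {u3}
  ✓ P
Executing aba from Q (initial set {v0}):
  after a @ step 1: {v1}
  after b @ step 2: {v2}
  after a @ step 3: ∅  — Q cannot continue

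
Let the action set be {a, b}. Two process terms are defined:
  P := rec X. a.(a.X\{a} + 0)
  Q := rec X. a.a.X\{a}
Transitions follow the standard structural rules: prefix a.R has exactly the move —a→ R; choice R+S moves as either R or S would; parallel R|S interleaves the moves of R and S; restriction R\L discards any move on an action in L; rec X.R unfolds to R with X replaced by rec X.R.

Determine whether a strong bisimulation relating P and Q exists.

Reachable graph of P (3 states):
  m0 = rec X. a.(a.X\{a} + 0) | —a→ m1
  m1 = a.(rec X. a.(a.X\{a} + 0))\{a} + 0 | —a→ m2
  m2 = (rec X. a.(a.X\{a} + 0))\{a} | ·
Reachable graph of Q (3 states):
  n0 = rec X. a.a.X\{a} | —a→ n1
  n1 = a.(rec X. a.a.X\{a})\{a} | —a→ n2
  n2 = (rec X. a.a.X\{a})\{a} | ·
Coarsest stable partition (strong bisimilarity classes):
  B0 = {m0, n0}
  B1 = {m1, n1}
  B2 = {m2, n2}
m0 ∈ B0, n0 ∈ B0 → same block

bisimilar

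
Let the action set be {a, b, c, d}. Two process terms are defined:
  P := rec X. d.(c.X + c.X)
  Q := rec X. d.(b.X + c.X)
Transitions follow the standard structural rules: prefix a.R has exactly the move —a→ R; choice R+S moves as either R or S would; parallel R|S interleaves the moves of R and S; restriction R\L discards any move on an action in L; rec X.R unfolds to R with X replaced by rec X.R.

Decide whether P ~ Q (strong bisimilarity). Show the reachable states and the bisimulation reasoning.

P ≁ Q

LTS(P): 2 reachable states
  p0 = rec X. d.(c.X + c.X) → —d→ p1
  p1 = c.(rec X. d.(c.X + c.X)) + c.(rec X. d.(c.X + c.X)) → —c→ p0
LTS(Q): 2 reachable states
  q0 = rec X. d.(b.X + c.X) → —d→ q1
  q1 = b.(rec X. d.(b.X + c.X)) + c.(rec X. d.(b.X + c.X)) → —b→ q0, —c→ q0
Coarsest stable partition (strong bisimilarity classes):
  B0 = {p0}
  B1 = {p1}
  B2 = {q0}
  B3 = {q1}
p0 ∈ B0, q0 ∈ B2 → different blocks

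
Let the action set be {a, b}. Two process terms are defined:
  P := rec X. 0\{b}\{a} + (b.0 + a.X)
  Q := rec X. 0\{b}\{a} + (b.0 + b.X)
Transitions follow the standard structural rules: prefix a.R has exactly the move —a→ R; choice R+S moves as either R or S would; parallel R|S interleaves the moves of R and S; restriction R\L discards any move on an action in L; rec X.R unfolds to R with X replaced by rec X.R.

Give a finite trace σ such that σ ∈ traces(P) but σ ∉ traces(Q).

a

Reachable graph of P (2 states):
  p0 = rec X. 0\{b}\{a} + (b.0 + a.X) :: --a--▸ p0, --b--▸ p1
  p1 = 0 :: deadlocked
Reachable graph of Q (2 states):
  q0 = rec X. 0\{b}\{a} + (b.0 + b.X) :: --b--▸ q0, --b--▸ q1
  q1 = 0 :: deadlocked
Trace ⟨a⟩ through P, begin at {p0}:
  [1] a ⇒ {p0}
  P completes σ.
Trace ⟨a⟩ through Q, begin at {q0}:
  [1] a ⇒ ∅ (Q stuck)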